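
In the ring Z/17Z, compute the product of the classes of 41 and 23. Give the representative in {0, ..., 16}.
Reduce the factors first: 41 ≡ 7, 23 ≡ 6 (mod 17), so 41 · 23 ≡ 7 · 6 (mod 17). 7 · 6 = 42. Dividing by 17: 42 = 2·17 + 8. So (41 · 23) mod 17 = 8.

Final answer: 8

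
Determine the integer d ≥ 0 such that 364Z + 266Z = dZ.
(364, 266) = (14); d = 14

In the PID Z, (a, b) is generated by gcd(a, b). Compute gcd(364, 266) with the extended Euclidean algorithm, tracking rows (r, s, t) with s·364 + t·266 = r:
  row A: (364, 1, 0)   [1·364 + 0·266 = 364]
  row B: (266, 0, 1)   [0·364 + 1·266 = 266]
  364 = 1·266 + 98   → row C = row A − 1·row B = (98, 1, −1)   [check: 1·364 − 1·266 = 98]
  266 = 2·98 + 70   → row D = row B − 2·row C = (70, −2, 3)   [check: −2·364 + 3·266 = 70]
  98 = 1·70 + 28   → row E = row C − 1·row D = (28, 3, −4)   [check: 3·364 − 4·266 = 28]
  70 = 2·28 + 14   → row F = row D − 2·row E = (14, −8, 11)   [check: −8·364 + 11·266 = 14]
  28 = 2·14 + 0   → remainder 0, stop. gcd = 14 (last nonzero row F).
So gcd(364, 266) = 14, with Bézout identity −8·364 + 11·266 = 14. Containment (⊇): the Bézout identity exhibits 14 as an element of (364, 266), giving (14) ⊆ (364, 266). Containment (⊆): since 14 | 364 and 14 | 266 (364 = 14·26, 266 = 14·19), every Z-linear combination of 364 and 266 is divisible by 14, so (364, 266) ⊆ (14). Therefore (364, 266) = (14), d = 14.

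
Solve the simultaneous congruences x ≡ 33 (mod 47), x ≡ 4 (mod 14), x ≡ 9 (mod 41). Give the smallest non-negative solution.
x ≡ 24896 (mod 26978); the representative in [0, 26978) is 24896

The moduli 47, 14, 41 are pairwise coprime, so by the CRT there is a unique solution mod 47·14·41 = 26978.
Solve by successive substitution. Start with x ≡ 33 (mod 47).
  Combine with x ≡ 4 (mod 14): write x = 33 + 47·t and require 33 + 47·t ≡ 4 (mod 14), i.e. 47·t ≡ 4 − 33 ≡ 13 (mod 14). Since 47^(−1) ≡ 3 (mod 14) (47 ≡ 5 (mod 14)), t ≡ 3·13 ≡ 11 (mod 14). So x ≡ 33 + 47·11 = 550 (mod 658).
  Combine with x ≡ 9 (mod 41): write x = 550 + 658·t and require 550 + 658·t ≡ 9 (mod 41), i.e. 658·t ≡ 9 − 550 ≡ 33 (mod 41). Since 658^(−1) ≡ 21 (mod 41) (658 ≡ 2 (mod 41)), t ≡ 21·33 ≡ 37 (mod 41). So x ≡ 550 + 658·37 = 24896 (mod 26978).
Unique solution in [0, 26978): x = 24896.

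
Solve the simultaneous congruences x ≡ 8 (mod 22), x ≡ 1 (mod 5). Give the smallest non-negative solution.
x ≡ 96 (mod 110); the representative in [0, 110) is 96

The moduli 22, 5 are pairwise coprime, so by the CRT there is a unique solution mod 22·5 = 110.
Solve by successive substitution. Start with x ≡ 8 (mod 22).
  Combine with x ≡ 1 (mod 5): write x = 8 + 22·t and require 8 + 22·t ≡ 1 (mod 5), i.e. 22·t ≡ 1 − 8 ≡ 3 (mod 5). Since 22^(−1) ≡ 3 (mod 5) (22 ≡ 2 (mod 5)), t ≡ 3·3 ≡ 4 (mod 5). So x ≡ 8 + 22·4 = 96 (mod 110).
Unique solution in [0, 110): x = 96.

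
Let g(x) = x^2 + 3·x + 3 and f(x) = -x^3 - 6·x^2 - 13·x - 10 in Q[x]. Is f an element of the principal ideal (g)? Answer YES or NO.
NO

In Q[x] the ideal (g) consists of all multiples of g, so f ∈ (g) iff g | f, i.e. iff the remainder of f on division by g is 0. Divide f by g (g is monic, so eliminate the leading term of the running remainder at each step):
  leading term -x^3: subtract (-x)·g(x) = -x^3 - 3·x^2 - 3·x, leaving -3·x^2 - 10·x - 10
  leading term -3·x^2: subtract (-3)·g(x) = -3·x^2 - 9·x - 9, leaving -x - 1
The remainder r(x) = -x - 1 ≠ 0 (and deg r < deg g), so g ∤ f, i.e. f ∉ (g).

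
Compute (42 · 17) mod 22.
10

Reduce the factors first: 42 ≡ 20 (mod 22), so 42 · 17 ≡ 20 · 17 (mod 22). 20 · 17 = 340. Dividing by 22: 340 = 15·22 + 10. So (42 · 17) mod 22 = 10.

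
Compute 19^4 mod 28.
Use repeated squaring. Binary(4) = 100. Walk through the bits of the exponent 4 left-to-right: at each bit after the leading one, square the running value, then multiply by 19 if the bit is 1 (always reducing mod 28):
  bit 1 = 1 (leading): start with 19.
  bit 2 = 0: square 19^2 = 361 ≡ 25 (mod 28).
  bit 3 = 0: square 25^2 = 625 ≡ 9 (mod 28).
Final value: 19^4 ≡ 9 (mod 28).

Final answer: 9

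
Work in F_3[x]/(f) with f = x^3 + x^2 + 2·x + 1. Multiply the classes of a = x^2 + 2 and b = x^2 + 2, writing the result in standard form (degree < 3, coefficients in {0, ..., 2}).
a · b ≡ x + 2 (mod f(x))

Multiply as integer polynomials: a · b = x^4 + 4·x^2 + 4. Reducing coefficients mod 3: a · b ≡ x^4 + x^2 + 1. Now divide by f(x) = x^3 + x^2 + 2·x + 1 in F_3[x], eliminating the leading term at each step:
  leading term x^4: subtract (x)·f(x) = x^4 + x^3 + 2·x^2 + x, leaving 2·x^3 + 2·x^2 + 2·x + 1 (coefficients mod 3)
  leading term 2·x^3: subtract (2)·f(x) = 2·x^3 + 2·x^2 + x + 2, leaving x + 2 (coefficients mod 3)
The degree is now < 3, so this is the remainder. Hence a · b ≡ x + 2 in F_3[x]/(f).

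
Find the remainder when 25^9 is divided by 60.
Use repeated squaring. Binary(9) = 1001. Walk through the bits of the exponent 9 left-to-right: at each bit after the leading one, square the running value, then multiply by 25 if the bit is 1 (always reducing mod 60):
  bit 1 = 1 (leading): start with 25.
  bit 2 = 0: square 25^2 = 625 ≡ 25 (mod 60).
  bit 3 = 0: square 25^2 = 625 ≡ 25 (mod 60).
  bit 4 = 1: square 25^2 = 625 ≡ 25; bit is 1, so multiply 25·25 = 625 ≡ 25 (mod 60).
Final value: 25^9 ≡ 25 (mod 60).

Final answer: 25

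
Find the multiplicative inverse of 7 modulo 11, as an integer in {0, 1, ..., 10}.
7^(−1) ≡ 8 (mod 11)

Apply the extended Euclidean algorithm to (11, 7), tracking rows (r, s, t) with s·11 + t·7 = r. Each division r_prev = q·r_cur + r_new produces the new row as (previous row) − q·(current row):
  row A: (11, 1, 0)   [1·11 + 0·7 = 11]
  row B: (7, 0, 1)   [0·11 + 1·7 = 7]
  11 = 1·7 + 4   → row C = row A − 1·row B = (4, 1, −1)   [check: 1·11 − 1·7 = 4]
  7 = 1·4 + 3   → row D = row B − 1·row C = (3, −1, 2)   [check: −1·11 + 2·7 = 3]
  4 = 1·3 + 1   → row E = row C − 1·row D = (1, 2, −3)   [check: 2·11 − 3·7 = 1]
  3 = 3·1 + 0   → remainder 0, stop. gcd = 1 (last nonzero row E).
The gcd is 1, so 7 is invertible mod 11. The last nonzero row gives 2·11 − 3·7 = 1, so t = −3. So 7^(−1) ≡ −3 ≡ 8 (mod 11). Verify: 7 · 8 = 56 ≡ 1 (mod 11). ✓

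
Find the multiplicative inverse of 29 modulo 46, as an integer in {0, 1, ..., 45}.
Apply the extended Euclidean algorithm to (46, 29), tracking rows (r, s, t) with s·46 + t·29 = r. Each division r_prev = q·r_cur + r_new produces the new row as (previous row) − q·(current row):
  row A: (46, 1, 0)   [1·46 + 0·29 = 46]
  row B: (29, 0, 1)   [0·46 + 1·29 = 29]
  46 = 1·29 + 17   → row C = row A − 1·row B = (17, 1, −1)   [check: 1·46 − 1·29 = 17]
  29 = 1·17 + 12   → row D = row B − 1·row C = (12, −1, 2)   [check: −1·46 + 2·29 = 12]
  17 = 1·12 + 5   → row E = row C − 1·row D = (5, 2, −3)   [check: 2·46 − 3·29 = 5]
  12 = 2·5 + 2   → row F = row D − 2·row E = (2, −5, 8)   [check: −5·46 + 8·29 = 2]
  5 = 2·2 + 1   → row G = row E − 2·row F = (1, 12, −19)   [check: 12·46 − 19·29 = 1]
  2 = 2·1 + 0   → remainder 0, stop. gcd = 1 (last nonzero row G).
The gcd is 1, so 29 is invertible mod 46. The last nonzero row gives 12·46 − 19·29 = 1, so t = −19. So 29^(−1) ≡ −19 ≡ 27 (mod 46). Verify: 29 · 27 = 783 ≡ 1 (mod 46). ✓

Final answer: 29^(−1) ≡ 27 (mod 46)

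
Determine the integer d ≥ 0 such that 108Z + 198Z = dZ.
In the PID Z, (a, b) is generated by gcd(a, b). Compute gcd(198, 108) with the extended Euclidean algorithm, tracking rows (r, s, t) with s·198 + t·108 = r:
  row A: (198, 1, 0)   [1·198 + 0·108 = 198]
  row B: (108, 0, 1)   [0·198 + 1·108 = 108]
  198 = 1·108 + 90   → row C = row A − 1·row B = (90, 1, −1)   [check: 1·198 − 1·108 = 90]
  108 = 1·90 + 18   → row D = row B − 1·row C = (18, −1, 2)   [check: −1·198 + 2·108 = 18]
  90 = 5·18 + 0   → remainder 0, stop. gcd = 18 (last nonzero row D).
So gcd(108, 198) = 18, with Bézout identity −1·198 + 2·108 = 18. Containment (⊇): the Bézout identity exhibits 18 as an element of (108, 198), giving (18) ⊆ (108, 198). Containment (⊆): since 18 | 108 and 18 | 198 (108 = 18·6, 198 = 18·11), every Z-linear combination of 108 and 198 is divisible by 18, so (108, 198) ⊆ (18). Therefore (108, 198) = (18), d = 18.

Final answer: (108, 198) = (18); d = 18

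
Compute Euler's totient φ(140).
φ is multiplicative, with φ(p^e) = p^e − p^(e−1). Factorise 140 = 2^2 · 5 · 7. Then
  φ(140) = (2^2 − 2^1) · (5 − 1) · (7 − 1) = 2 · 4 · 6 = 48.

Final answer: φ(140) = 48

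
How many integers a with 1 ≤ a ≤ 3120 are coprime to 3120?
768

The number of a ∈ {1, ..., 3120} with gcd(a, 3120) = 1 is by definition Euler's totient φ(3120). φ is multiplicative, with φ(p^e) = p^e − p^(e−1). Factorise 3120 = 2^4 · 3 · 5 · 13. Then
  φ(3120) = (2^4 − 2^3) · (3 − 1) · (5 − 1) · (13 − 1) = 8 · 2 · 4 · 12 = 768.
So there are 768 such integers.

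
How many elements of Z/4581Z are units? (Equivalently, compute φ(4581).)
Z/4581Z has φ(4581) = 3048 units

An element a ∈ Z/4581Z is a unit iff gcd(a, 4581) = 1, so the number of units is φ(4581). φ is multiplicative, with φ(p^e) = p^e − p^(e−1). Factorise 4581 = 3^2 · 509. Then
  φ(4581) = (3^2 − 3^1) · (509 − 1) = 6 · 508 = 3048.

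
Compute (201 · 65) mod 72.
33

Reduce the factors first: 201 ≡ 57 (mod 72), so 201 · 65 ≡ 57 · 65 (mod 72). 57 · 65 = 3705. Dividing by 72: 3705 = 51·72 + 33. So (201 · 65) mod 72 = 33.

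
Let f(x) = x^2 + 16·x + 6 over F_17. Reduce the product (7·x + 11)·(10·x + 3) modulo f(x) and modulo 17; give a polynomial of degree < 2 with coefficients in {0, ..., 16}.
a · b ≡ 14·x + 4 (mod f(x))

Multiply as integer polynomials: a · b = 70·x^2 + 131·x + 33. Reducing coefficients mod 17: a · b ≡ 2·x^2 + 12·x + 16. Now divide by f(x) = x^2 + 16·x + 6 in F_17[x], eliminating the leading term at each step:
  leading term 2·x^2: subtract (2)·f(x) = 2·x^2 + 15·x + 12, leaving 14·x + 4 (coefficients mod 17)
The degree is now < 2, so this is the remainder. Hence a · b ≡ 14·x + 4 in F_17[x]/(f).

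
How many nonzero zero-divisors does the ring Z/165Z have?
In Z/165Z each nonzero element is either a unit (gcd with 165 is 1) or a zero-divisor (gcd > 1). The number of units is φ(165): factorise 165 = 3 · 5 · 11, so φ(165) = (3 − 1) · (5 − 1) · (11 − 1) = 2 · 4 · 10 = 80. The nonzero elements number 165 − 1 = 164. Hence the nonzero zero-divisors number 164 − 80 = 84.

Final answer: Z/165Z has 84 nonzero zero-divisors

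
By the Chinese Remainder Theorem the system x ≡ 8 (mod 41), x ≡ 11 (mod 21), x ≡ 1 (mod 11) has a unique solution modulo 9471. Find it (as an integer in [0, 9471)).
x ≡ 1607 (mod 9471); the representative in [0, 9471) is 1607

The moduli 41, 21, 11 are pairwise coprime, so by the CRT there is a unique solution mod 41·21·11 = 9471.
Solve by successive substitution. Start with x ≡ 8 (mod 41).
  Combine with x ≡ 11 (mod 21): write x = 8 + 41·t and require 8 + 41·t ≡ 11 (mod 21), i.e. 41·t ≡ 11 − 8 ≡ 3 (mod 21). Since 41^(−1) ≡ 20 (mod 21) (41 ≡ 20 (mod 21)), t ≡ 20·3 ≡ 18 (mod 21). So x ≡ 8 + 41·18 = 746 (mod 861).
  Combine with x ≡ 1 (mod 11): write x = 746 + 861·t and require 746 + 861·t ≡ 1 (mod 11), i.e. 861·t ≡ 1 − 746 ≡ 3 (mod 11). Since 861^(−1) ≡ 4 (mod 11) (861 ≡ 3 (mod 11)), t ≡ 4·3 ≡ 1 (mod 11). So x ≡ 746 + 861·1 = 1607 (mod 9471).
Unique solution in [0, 9471): x = 1607.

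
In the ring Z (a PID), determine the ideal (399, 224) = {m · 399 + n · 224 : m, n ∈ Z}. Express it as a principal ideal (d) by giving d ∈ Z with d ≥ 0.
In the PID Z, (a, b) is generated by gcd(a, b). Compute gcd(399, 224) with the extended Euclidean algorithm, tracking rows (r, s, t) with s·399 + t·224 = r:
  row A: (399, 1, 0)   [1·399 + 0·224 = 399]
  row B: (224, 0, 1)   [0·399 + 1·224 = 224]
  399 = 1·224 + 175   → row C = row A − 1·row B = (175, 1, −1)   [check: 1·399 − 1·224 = 175]
  224 = 1·175 + 49   → row D = row B − 1·row C = (49, −1, 2)   [check: −1·399 + 2·224 = 49]
  175 = 3·49 + 28   → row E = row C − 3·row D = (28, 4, −7)   [check: 4·399 − 7·224 = 28]
  49 = 1·28 + 21   → row F = row D − 1·row E = (21, −5, 9)   [check: −5·399 + 9·224 = 21]
  28 = 1·21 + 7   → row G = row E − 1·row F = (7, 9, −16)   [check: 9·399 − 16·224 = 7]
  21 = 3·7 + 0   → remainder 0, stop. gcd = 7 (last nonzero row G).
So gcd(399, 224) = 7, with Bézout identity 9·399 − 16·224 = 7. Containment (⊇): the Bézout identity exhibits 7 as an element of (399, 224), giving (7) ⊆ (399, 224). Containment (⊆): since 7 | 399 and 7 | 224 (399 = 7·57, 224 = 7·32), every Z-linear combination of 399 and 224 is divisible by 7, so (399, 224) ⊆ (7). Therefore (399, 224) = (7), d = 7.

Final answer: (399, 224) = (7); d = 7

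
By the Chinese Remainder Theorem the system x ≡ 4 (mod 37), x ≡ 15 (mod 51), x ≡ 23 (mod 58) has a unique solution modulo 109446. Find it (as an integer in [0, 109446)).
The moduli 37, 51, 58 are pairwise coprime, so by the CRT there is a unique solution mod 37·51·58 = 109446.
Solve by successive substitution. Start with x ≡ 4 (mod 37).
  Combine with x ≡ 15 (mod 51): write x = 4 + 37·t and require 4 + 37·t ≡ 15 (mod 51), i.e. 37·t ≡ 15 − 4 ≡ 11 (mod 51). Since 37^(−1) ≡ 40 (mod 51), t ≡ 40·11 ≡ 32 (mod 51). So x ≡ 4 + 37·32 = 1188 (mod 1887).
  Combine with x ≡ 23 (mod 58): write x = 1188 + 1887·t and require 1188 + 1887·t ≡ 23 (mod 58), i.e. 1887·t ≡ 23 − 1188 ≡ 53 (mod 58). Since 1887^(−1) ≡ 15 (mod 58) (1887 ≡ 31 (mod 58)), t ≡ 15·53 ≡ 41 (mod 58). So x ≡ 1188 + 1887·41 = 78555 (mod 109446).
Unique solution in [0, 109446): x = 78555.

Final answer: x ≡ 78555 (mod 109446); the representative in [0, 109446) is 78555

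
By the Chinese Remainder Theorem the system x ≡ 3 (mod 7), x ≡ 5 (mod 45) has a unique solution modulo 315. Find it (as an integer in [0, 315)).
x ≡ 185 (mod 315); the representative in [0, 315) is 185

The moduli 7, 45 are pairwise coprime, so by the CRT there is a unique solution mod 7·45 = 315.
Solve by successive substitution. Start with x ≡ 3 (mod 7).
  Combine with x ≡ 5 (mod 45): write x = 3 + 7·t and require 3 + 7·t ≡ 5 (mod 45), i.e. 7·t ≡ 5 − 3 ≡ 2 (mod 45). Since 7^(−1) ≡ 13 (mod 45), t ≡ 13·2 ≡ 26 (mod 45). So x ≡ 3 + 7·26 = 185 (mod 315).
Unique solution in [0, 315): x = 185.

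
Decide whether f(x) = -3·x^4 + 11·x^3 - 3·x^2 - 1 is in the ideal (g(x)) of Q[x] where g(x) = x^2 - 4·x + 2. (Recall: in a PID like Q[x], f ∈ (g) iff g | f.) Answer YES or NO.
NO

In Q[x] the ideal (g) consists of all multiples of g, so f ∈ (g) iff g | f, i.e. iff the remainder of f on division by g is 0. Divide f by g (g is monic, so eliminate the leading term of the running remainder at each step):
  leading term -3·x^4: subtract (-3·x^2)·g(x) = -3·x^4 + 12·x^3 - 6·x^2, leaving -x^3 + 3·x^2 - 1
  leading term -x^3: subtract (-x)·g(x) = -x^3 + 4·x^2 - 2·x, leaving -x^2 + 2·x - 1
  leading term -x^2: subtract (-1)·g(x) = -x^2 + 4·x - 2, leaving 1 - 2·x
The remainder r(x) = 1 - 2·x ≠ 0 (and deg r < deg g), so g ∤ f, i.e. f ∉ (g).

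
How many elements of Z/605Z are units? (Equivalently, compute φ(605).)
Z/605Z has φ(605) = 440 units

An element a ∈ Z/605Z is a unit iff gcd(a, 605) = 1, so the number of units is φ(605). φ is multiplicative, with φ(p^e) = p^e − p^(e−1). Factorise 605 = 5 · 11^2. Then
  φ(605) = (5 − 1) · (11^2 − 11^1) = 4 · 110 = 440.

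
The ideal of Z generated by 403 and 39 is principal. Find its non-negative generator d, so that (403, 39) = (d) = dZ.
(403, 39) = (13); d = 13

In the PID Z, (a, b) is generated by gcd(a, b). Compute gcd(403, 39) with the extended Euclidean algorithm, tracking rows (r, s, t) with s·403 + t·39 = r:
  row A: (403, 1, 0)   [1·403 + 0·39 = 403]
  row B: (39, 0, 1)   [0·403 + 1·39 = 39]
  403 = 10·39 + 13   → row C = row A − 10·row B = (13, 1, −10)   [check: 1·403 − 10·39 = 13]
  39 = 3·13 + 0   → remainder 0, stop. gcd = 13 (last nonzero row C).
So gcd(403, 39) = 13, with Bézout identity 1·403 − 10·39 = 13. Containment (⊇): the Bézout identity exhibits 13 as an element of (403, 39), giving (13) ⊆ (403, 39). Containment (⊆): since 13 | 403 and 13 | 39 (403 = 13·31, 39 = 13·3), every Z-linear combination of 403 and 39 is divisible by 13, so (403, 39) ⊆ (13). Therefore (403, 39) = (13), d = 13.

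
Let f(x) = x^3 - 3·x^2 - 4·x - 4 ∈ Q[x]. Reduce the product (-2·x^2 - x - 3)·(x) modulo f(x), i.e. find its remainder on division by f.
First multiply in Q[x] without reducing: a · b = -2·x^3 - x^2 - 3·x. Now divide by f(x) = x^3 - 3·x^2 - 4·x - 4, eliminating the leading term at each step:
  leading term -2·x^3: subtract (-2)·f(x) = -2·x^3 + 6·x^2 + 8·x + 8, leaving -7·x^2 - 11·x - 8
The degree is now < 3, so this is the remainder. Hence a · b ≡ -7·x^2 - 11·x - 8 in Q[x]/(f).

Final answer: a · b ≡ -7·x^2 - 11·x - 8 (mod f(x))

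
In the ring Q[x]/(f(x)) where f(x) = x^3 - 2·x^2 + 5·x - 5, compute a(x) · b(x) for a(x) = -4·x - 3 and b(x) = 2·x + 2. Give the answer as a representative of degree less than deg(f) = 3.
First multiply in Q[x] without reducing: a · b = -8·x^2 - 14·x - 6. This already has degree < 3, so no reduction is needed. Hence a · b ≡ -8·x^2 - 14·x - 6 in Q[x]/(f).

Final answer: a · b ≡ -8·x^2 - 14·x - 6 (mod f(x))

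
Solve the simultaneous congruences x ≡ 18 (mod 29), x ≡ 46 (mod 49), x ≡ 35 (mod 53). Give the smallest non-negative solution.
The moduli 29, 49, 53 are pairwise coprime, so by the CRT there is a unique solution mod 29·49·53 = 75313.
Solve by successive substitution. Start with x ≡ 18 (mod 29).
  Combine with x ≡ 46 (mod 49): write x = 18 + 29·t and require 18 + 29·t ≡ 46 (mod 49), i.e. 29·t ≡ 46 − 18 ≡ 28 (mod 49). Since 29^(−1) ≡ 22 (mod 49), t ≡ 22·28 ≡ 28 (mod 49). So x ≡ 18 + 29·28 = 830 (mod 1421).
  Combine with x ≡ 35 (mod 53): write x = 830 + 1421·t and require 830 + 1421·t ≡ 35 (mod 53), i.e. 1421·t ≡ 35 − 830 ≡ 0 (mod 53). Since 1421^(−1) ≡ 37 (mod 53) (1421 ≡ 43 (mod 53)), t ≡ 37·0 ≡ 0 (mod 53). So x ≡ 830 + 1421·0 = 830 (mod 75313).
Unique solution in [0, 75313): x = 830.

Final answer: x ≡ 830 (mod 75313); the representative in [0, 75313) is 830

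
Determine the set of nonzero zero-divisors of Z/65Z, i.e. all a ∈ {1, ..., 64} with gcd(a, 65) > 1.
nonzero zero-divisors of Z/65Z = {5, 10, 13, 15, 20, 25, 26, 30, 35, 39, 40, 45, 50, 52, 55, 60}

An element a ∈ Z/65Z (with a ≠ 0) is a zero-divisor iff gcd(a, 65) > 1 (because a is a unit precisely when gcd(a, n) = 1, and in Z/nZ every nonzero, non-unit element is a zero-divisor). Scan a = 1, ..., 64 and keep those with gcd(a, 65) > 1:
  gcd(5, 65) = 5, gcd(10, 65) = 5, gcd(13, 65) = 13, gcd(15, 65) = 5, gcd(20, 65) = 5, gcd(25, 65) = 5, gcd(26, 65) = 13, gcd(30, 65) = 5, gcd(35, 65) = 5, gcd(39, 65) = 13, gcd(40, 65) = 5, gcd(45, 65) = 5, gcd(50, 65) = 5, gcd(52, 65) = 13, gcd(55, 65) = 5, gcd(60, 65) = 5.
All other a ∈ {1, ..., 64} have gcd(a, 65) = 1 and are units. So the nonzero zero-divisors are exactly the 16 values of a appearing in this scan.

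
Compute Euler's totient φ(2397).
φ is multiplicative, with φ(p^e) = p^e − p^(e−1). Factorise 2397 = 3 · 17 · 47. Then
  φ(2397) = (3 − 1) · (17 − 1) · (47 − 1) = 2 · 16 · 46 = 1472.

Final answer: φ(2397) = 1472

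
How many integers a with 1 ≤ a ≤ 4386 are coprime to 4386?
1344

The number of a ∈ {1, ..., 4386} with gcd(a, 4386) = 1 is by definition Euler's totient φ(4386). φ is multiplicative, with φ(p^e) = p^e − p^(e−1). Factorise 4386 = 2 · 3 · 17 · 43. Then
  φ(4386) = (2 − 1) · (3 − 1) · (17 − 1) · (43 − 1) = 1 · 2 · 16 · 42 = 1344.
So there are 1344 such integers.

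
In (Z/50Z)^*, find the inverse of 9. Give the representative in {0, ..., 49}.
Apply the extended Euclidean algorithm to (50, 9), tracking rows (r, s, t) with s·50 + t·9 = r. Each division r_prev = q·r_cur + r_new produces the new row as (previous row) − q·(current row):
  row A: (50, 1, 0)   [1·50 + 0·9 = 50]
  row B: (9, 0, 1)   [0·50 + 1·9 = 9]
  50 = 5·9 + 5   → row C = row A − 5·row B = (5, 1, −5)   [check: 1·50 − 5·9 = 5]
  9 = 1·5 + 4   → row D = row B − 1·row C = (4, −1, 6)   [check: −1·50 + 6·9 = 4]
  5 = 1·4 + 1   → row E = row C − 1·row D = (1, 2, −11)   [check: 2·50 − 11·9 = 1]
  4 = 4·1 + 0   → remainder 0, stop. gcd = 1 (last nonzero row E).
The gcd is 1, so 9 is invertible mod 50. The last nonzero row gives 2·50 − 11·9 = 1, so t = −11. So 9^(−1) ≡ −11 ≡ 39 (mod 50). Verify: 9 · 39 = 351 ≡ 1 (mod 50). ✓

Final answer: 9^(−1) ≡ 39 (mod 50)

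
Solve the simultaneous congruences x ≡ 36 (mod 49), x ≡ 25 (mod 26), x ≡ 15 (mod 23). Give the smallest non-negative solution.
The moduli 49, 26, 23 are pairwise coprime, so by the CRT there is a unique solution mod 49·26·23 = 29302.
Solve by successive substitution. Start with x ≡ 36 (mod 49).
  Combine with x ≡ 25 (mod 26): write x = 36 + 49·t and require 36 + 49·t ≡ 25 (mod 26), i.e. 49·t ≡ 25 − 36 ≡ 15 (mod 26). Since 49^(−1) ≡ 17 (mod 26) (49 ≡ 23 (mod 26)), t ≡ 17·15 ≡ 21 (mod 26). So x ≡ 36 + 49·21 = 1065 (mod 1274).
  Combine with x ≡ 15 (mod 23): write x = 1065 + 1274·t and require 1065 + 1274·t ≡ 15 (mod 23), i.e. 1274·t ≡ 15 − 1065 ≡ 8 (mod 23). Since 1274^(−1) ≡ 18 (mod 23) (1274 ≡ 9 (mod 23)), t ≡ 18·8 ≡ 6 (mod 23). So x ≡ 1065 + 1274·6 = 8709 (mod 29302).
Unique solution in [0, 29302): x = 8709.

Final answer: x ≡ 8709 (mod 29302); the representative in [0, 29302) is 8709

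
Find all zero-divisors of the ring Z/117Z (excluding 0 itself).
An element a ∈ Z/117Z (with a ≠ 0) is a zero-divisor iff gcd(a, 117) > 1 (because a is a unit precisely when gcd(a, n) = 1, and in Z/nZ every nonzero, non-unit element is a zero-divisor). Scan a = 1, ..., 116 and keep those with gcd(a, 117) > 1:
  gcd(3, 117) = 3, gcd(6, 117) = 3, gcd(9, 117) = 9, gcd(12, 117) = 3, gcd(13, 117) = 13, gcd(15, 117) = 3, gcd(18, 117) = 9, gcd(21, 117) = 3, gcd(24, 117) = 3, gcd(26, 117) = 13, gcd(27, 117) = 9, gcd(30, 117) = 3, gcd(33, 117) = 3, gcd(36, 117) = 9, gcd(39, 117) = 39, gcd(42, 117) = 3, gcd(45, 117) = 9, gcd(48, 117) = 3, gcd(51, 117) = 3, gcd(52, 117) = 13, gcd(54, 117) = 9, gcd(57, 117) = 3, gcd(60, 117) = 3, gcd(63, 117) = 9, gcd(65, 117) = 13, gcd(66, 117) = 3, gcd(69, 117) = 3, gcd(72, 117) = 9, gcd(75, 117) = 3, gcd(78, 117) = 39, gcd(81, 117) = 9, gcd(84, 117) = 3, gcd(87, 117) = 3, gcd(90, 117) = 9, gcd(91, 117) = 13, gcd(93, 117) = 3, gcd(96, 117) = 3, gcd(99, 117) = 9, gcd(102, 117) = 3, gcd(104, 117) = 13, gcd(105, 117) = 3, gcd(108, 117) = 9, gcd(111, 117) = 3, gcd(114, 117) = 3.
All other a ∈ {1, ..., 116} have gcd(a, 117) = 1 and are units. So the nonzero zero-divisors are exactly the 44 values of a appearing in this scan.

Final answer: nonzero zero-divisors of Z/117Z = {3, 6, 9, 12, 13, 15, 18, 21, 24, 26, 27, 30, 33, 36, 39, 42, 45, 48, 51, 52, 54, 57, 60, 63, 65, 66, 69, 72, 75, 78, 81, 84, 87, 90, 91, 93, 96, 99, 102, 104, 105, 108, 111, 114}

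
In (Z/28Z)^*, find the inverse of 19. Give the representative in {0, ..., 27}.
19^(−1) ≡ 3 (mod 28)

Apply the extended Euclidean algorithm to (28, 19), tracking rows (r, s, t) with s·28 + t·19 = r. Each division r_prev = q·r_cur + r_new produces the new row as (previous row) − q·(current row):
  row A: (28, 1, 0)   [1·28 + 0·19 = 28]
  row B: (19, 0, 1)   [0·28 + 1·19 = 19]
  28 = 1·19 + 9   → row C = row A − 1·row B = (9, 1, −1)   [check: 1·28 − 1·19 = 9]
  19 = 2·9 + 1   → row D = row B − 2·row C = (1, −2, 3)   [check: −2·28 + 3·19 = 1]
  9 = 9·1 + 0   → remainder 0, stop. gcd = 1 (last nonzero row D).
The gcd is 1, so 19 is invertible mod 28. The last nonzero row gives −2·28 + 3·19 = 1, so t = 3. So 19^(−1) ≡ 3 (mod 28). Verify: 19 · 3 = 57 ≡ 1 (mod 28). ✓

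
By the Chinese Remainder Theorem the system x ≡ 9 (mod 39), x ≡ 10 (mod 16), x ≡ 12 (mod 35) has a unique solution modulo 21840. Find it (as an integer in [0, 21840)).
x ≡ 6522 (mod 21840); the representative in [0, 21840) is 6522

The moduli 39, 16, 35 are pairwise coprime, so by the CRT there is a unique solution mod 39·16·35 = 21840.
Solve by successive substitution. Start with x ≡ 9 (mod 39).
  Combine with x ≡ 10 (mod 16): write x = 9 + 39·t and require 9 + 39·t ≡ 10 (mod 16), i.e. 39·t ≡ 10 − 9 ≡ 1 (mod 16). Since 39^(−1) ≡ 7 (mod 16) (39 ≡ 7 (mod 16)), t ≡ 7·1 ≡ 7 (mod 16). So x ≡ 9 + 39·7 = 282 (mod 624).
  Combine with x ≡ 12 (mod 35): write x = 282 + 624·t and require 282 + 624·t ≡ 12 (mod 35), i.e. 624·t ≡ 12 − 282 ≡ 10 (mod 35). Since 624^(−1) ≡ 29 (mod 35) (624 ≡ 29 (mod 35)), t ≡ 29·10 ≡ 10 (mod 35). So x ≡ 282 + 624·10 = 6522 (mod 21840).
Unique solution in [0, 21840): x = 6522.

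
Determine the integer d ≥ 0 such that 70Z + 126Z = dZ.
In the PID Z, (a, b) is generated by gcd(a, b). Compute gcd(126, 70) with the extended Euclidean algorithm, tracking rows (r, s, t) with s·126 + t·70 = r:
  row A: (126, 1, 0)   [1·126 + 0·70 = 126]
  row B: (70, 0, 1)   [0·126 + 1·70 = 70]
  126 = 1·70 + 56   → row C = row A − 1·row B = (56, 1, −1)   [check: 1·126 − 1·70 = 56]
  70 = 1·56 + 14   → row D = row B − 1·row C = (14, −1, 2)   [check: −1·126 + 2·70 = 14]
  56 = 4·14 + 0   → remainder 0, stop. gcd = 14 (last nonzero row D).
So gcd(70, 126) = 14, with Bézout identity −1·126 + 2·70 = 14. Containment (⊇): the Bézout identity exhibits 14 as an element of (70, 126), giving (14) ⊆ (70, 126). Containment (⊆): since 14 | 70 and 14 | 126 (70 = 14·5, 126 = 14·9), every Z-linear combination of 70 and 126 is divisible by 14, so (70, 126) ⊆ (14). Therefore (70, 126) = (14), d = 14.

Final answer: (70, 126) = (14); d = 14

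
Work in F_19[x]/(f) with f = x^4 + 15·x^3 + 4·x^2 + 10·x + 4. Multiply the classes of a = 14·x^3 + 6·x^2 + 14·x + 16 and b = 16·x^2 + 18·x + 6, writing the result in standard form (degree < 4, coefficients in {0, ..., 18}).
Multiply as integer polynomials: a · b = 224·x^5 + 348·x^4 + 416·x^3 + 544·x^2 + 372·x + 96. Reducing coefficients mod 19: a · b ≡ 15·x^5 + 6·x^4 + 17·x^3 + 12·x^2 + 11·x + 1. Now divide by f(x) = x^4 + 15·x^3 + 4·x^2 + 10·x + 4 in F_19[x], eliminating the leading term at each step:
  leading term 15·x^5: subtract (15·x)·f(x) = 15·x^5 + 16·x^4 + 3·x^3 + 17·x^2 + 3·x, leaving 9·x^4 + 14·x^3 + 14·x^2 + 8·x + 1 (coefficients mod 19)
  leading term 9·x^4: subtract (9)·f(x) = 9·x^4 + 2·x^3 + 17·x^2 + 14·x + 17, leaving 12·x^3 + 16·x^2 + 13·x + 3 (coefficients mod 19)
The degree is now < 4, so this is the remainder. Hence a · b ≡ 12·x^3 + 16·x^2 + 13·x + 3 in F_19[x]/(f).

Final answer: a · b ≡ 12·x^3 + 16·x^2 + 13·x + 3 (mod f(x))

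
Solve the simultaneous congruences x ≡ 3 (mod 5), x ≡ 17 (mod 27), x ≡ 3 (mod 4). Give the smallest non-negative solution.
The moduli 5, 27, 4 are pairwise coprime, so by the CRT there is a unique solution mod 5·27·4 = 540.
Solve by successive substitution. Start with x ≡ 3 (mod 5).
  Combine with x ≡ 17 (mod 27): write x = 3 + 5·t and require 3 + 5·t ≡ 17 (mod 27), i.e. 5·t ≡ 17 − 3 ≡ 14 (mod 27). Since 5^(−1) ≡ 11 (mod 27), t ≡ 11·14 ≡ 19 (mod 27). So x ≡ 3 + 5·19 = 98 (mod 135).
  Combine with x ≡ 3 (mod 4): write x = 98 + 135·t and require 98 + 135·t ≡ 3 (mod 4), i.e. 135·t ≡ 3 − 98 ≡ 1 (mod 4). Since 135^(−1) ≡ 3 (mod 4) (135 ≡ 3 (mod 4)), t ≡ 3·1 ≡ 3 (mod 4). So x ≡ 98 + 135·3 = 503 (mod 540).
Unique solution in [0, 540): x = 503.

Final answer: x ≡ 503 (mod 540); the representative in [0, 540) is 503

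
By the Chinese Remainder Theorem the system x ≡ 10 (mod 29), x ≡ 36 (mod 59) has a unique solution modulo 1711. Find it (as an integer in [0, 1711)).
x ≡ 213 (mod 1711); the representative in [0, 1711) is 213

The moduli 29, 59 are pairwise coprime, so by the CRT there is a unique solution mod 29·59 = 1711.
Solve by successive substitution. Start with x ≡ 10 (mod 29).
  Combine with x ≡ 36 (mod 59): write x = 10 + 29·t and require 10 + 29·t ≡ 36 (mod 59), i.e. 29·t ≡ 36 − 10 ≡ 26 (mod 59). Since 29^(−1) ≡ 57 (mod 59), t ≡ 57·26 ≡ 7 (mod 59). So x ≡ 10 + 29·7 = 213 (mod 1711).
Unique solution in [0, 1711): x = 213.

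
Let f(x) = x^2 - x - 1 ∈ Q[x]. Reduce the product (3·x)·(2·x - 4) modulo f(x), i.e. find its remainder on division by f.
First multiply in Q[x] without reducing: a · b = 6·x^2 - 12·x. Now divide by f(x) = x^2 - x - 1, eliminating the leading term at each step:
  leading term 6·x^2: subtract (6)·f(x) = 6·x^2 - 6·x - 6, leaving 6 - 6·x
The degree is now < 2, so this is the remainder. Hence a · b ≡ 6 - 6·x in Q[x]/(f).

Final answer: a · b ≡ 6 - 6·x (mod f(x))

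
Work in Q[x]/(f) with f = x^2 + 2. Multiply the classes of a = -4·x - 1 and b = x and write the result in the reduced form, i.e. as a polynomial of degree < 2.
First multiply in Q[x] without reducing: a · b = -4·x^2 - x. Now divide by f(x) = x^2 + 2, eliminating the leading term at each step:
  leading term -4·x^2: subtract (-4)·f(x) = -4·x^2 - 8, leaving 8 - x
The degree is now < 2, so this is the remainder. Hence a · b ≡ 8 - x in Q[x]/(f).

Final answer: a · b ≡ 8 - x (mod f(x))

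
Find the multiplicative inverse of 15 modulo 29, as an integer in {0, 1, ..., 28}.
15^(−1) ≡ 2 (mod 29)

Apply the extended Euclidean algorithm to (29, 15), tracking rows (r, s, t) with s·29 + t·15 = r. Each division r_prev = q·r_cur + r_new produces the new row as (previous row) − q·(current row):
  row A: (29, 1, 0)   [1·29 + 0·15 = 29]
  row B: (15, 0, 1)   [0·29 + 1·15 = 15]
  29 = 1·15 + 14   → row C = row A − 1·row B = (14, 1, −1)   [check: 1·29 − 1·15 = 14]
  15 = 1·14 + 1   → row D = row B − 1·row C = (1, −1, 2)   [check: −1·29 + 2·15 = 1]
  14 = 14·1 + 0   → remainder 0, stop. gcd = 1 (last nonzero row D).
The gcd is 1, so 15 is invertible mod 29. The last nonzero row gives −1·29 + 2·15 = 1, so t = 2. So 15^(−1) ≡ 2 (mod 29). Verify: 15 · 2 = 30 ≡ 1 (mod 29). ✓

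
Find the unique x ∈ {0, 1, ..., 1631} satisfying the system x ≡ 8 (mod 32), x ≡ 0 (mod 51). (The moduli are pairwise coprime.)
The moduli 32, 51 are pairwise coprime, so by the CRT there is a unique solution mod 32·51 = 1632.
Solve by successive substitution. Start with x ≡ 8 (mod 32).
  Combine with x ≡ 0 (mod 51): write x = 8 + 32·t and require 8 + 32·t ≡ 0 (mod 51), i.e. 32·t ≡ 0 − 8 ≡ 43 (mod 51). Since 32^(−1) ≡ 8 (mod 51), t ≡ 8·43 ≡ 38 (mod 51). So x ≡ 8 + 32·38 = 1224 (mod 1632).
Unique solution in [0, 1632): x = 1224.

Final answer: x ≡ 1224 (mod 1632); the representative in [0, 1632) is 1224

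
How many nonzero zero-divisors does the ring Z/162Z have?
Z/162Z has 107 nonzero zero-divisors

In Z/162Z each nonzero element is either a unit (gcd with 162 is 1) or a zero-divisor (gcd > 1). The number of units is φ(162): factorise 162 = 2 · 3^4, so φ(162) = (2 − 1) · (3^4 − 3^3) = 1 · 54 = 54. The nonzero elements number 162 − 1 = 161. Hence the nonzero zero-divisors number 161 − 54 = 107.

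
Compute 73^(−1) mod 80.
Apply the extended Euclidean algorithm to (80, 73), tracking rows (r, s, t) with s·80 + t·73 = r. Each division r_prev = q·r_cur + r_new produces the new row as (previous row) − q·(current row):
  row A: (80, 1, 0)   [1·80 + 0·73 = 80]
  row B: (73, 0, 1)   [0·80 + 1·73 = 73]
  80 = 1·73 + 7   → row C = row A − 1·row B = (7, 1, −1)   [check: 1·80 − 1·73 = 7]
  73 = 10·7 + 3   → row D = row B − 10·row C = (3, −10, 11)   [check: −10·80 + 11·73 = 3]
  7 = 2·3 + 1   → row E = row C − 2·row D = (1, 21, −23)   [check: 21·80 − 23·73 = 1]
  3 = 3·1 + 0   → remainder 0, stop. gcd = 1 (last nonzero row E).
The gcd is 1, so 73 is invertible mod 80. The last nonzero row gives 21·80 − 23·73 = 1, so t = −23. So 73^(−1) ≡ −23 ≡ 57 (mod 80). Verify: 73 · 57 = 4161 ≡ 1 (mod 80). ✓

Final answer: 73^(−1) ≡ 57 (mod 80)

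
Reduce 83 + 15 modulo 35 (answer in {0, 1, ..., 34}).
28

Reduce the summands first: 83 ≡ 13 (mod 35), so 83 + 15 ≡ 13 + 15 (mod 35). 13 + 15 = 28; 28 = 0·35 + 28, so (83 + 15) mod 35 = 28.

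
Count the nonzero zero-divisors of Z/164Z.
Z/164Z has 83 nonzero zero-divisors

In Z/164Z each nonzero element is either a unit (gcd with 164 is 1) or a zero-divisor (gcd > 1). The number of units is φ(164): factorise 164 = 2^2 · 41, so φ(164) = (2^2 − 2^1) · (41 − 1) = 2 · 40 = 80. The nonzero elements number 164 − 1 = 163. Hence the nonzero zero-divisors number 163 − 80 = 83.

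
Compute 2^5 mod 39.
Use repeated squaring. Binary(5) = 101. Walk through the bits of the exponent 5 left-to-right: at each bit after the leading one, square the running value, then multiply by 2 if the bit is 1 (always reducing mod 39):
  bit 1 = 1 (leading): start with 2.
  bit 2 = 0: square 2^2 = 4 (mod 39).
  bit 3 = 1: square 4^2 = 16; bit is 1, so multiply 16·2 = 32 (mod 39).
Final value: 2^5 ≡ 32 (mod 39).

Final answer: 32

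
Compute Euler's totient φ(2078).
φ(2078) = 1038

φ is multiplicative, with φ(p^e) = p^e − p^(e−1). Factorise 2078 = 2 · 1039. Then
  φ(2078) = (2 − 1) · (1039 − 1) = 1 · 1038 = 1038.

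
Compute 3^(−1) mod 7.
Apply the extended Euclidean algorithm to (7, 3), tracking rows (r, s, t) with s·7 + t·3 = r. Each division r_prev = q·r_cur + r_new produces the new row as (previous row) − q·(current row):
  row A: (7, 1, 0)   [1·7 + 0·3 = 7]
  row B: (3, 0, 1)   [0·7 + 1·3 = 3]
  7 = 2·3 + 1   → row C = row A − 2·row B = (1, 1, −2)   [check: 1·7 − 2·3 = 1]
  3 = 3·1 + 0   → remainder 0, stop. gcd = 1 (last nonzero row C).
The gcd is 1, so 3 is invertible mod 7. The last nonzero row gives 1·7 − 2·3 = 1, so t = −2. So 3^(−1) ≡ −2 ≡ 5 (mod 7). Verify: 3 · 5 = 15 ≡ 1 (mod 7). ✓

Final answer: 3^(−1) ≡ 5 (mod 7)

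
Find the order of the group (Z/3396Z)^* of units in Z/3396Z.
|(Z/3396Z)^*| = 1128

(Z/3396Z)^* consists of the classes a with gcd(a, 3396) = 1, so its order is φ(3396). φ is multiplicative, with φ(p^e) = p^e − p^(e−1). Factorise 3396 = 2^2 · 3 · 283. Then
  φ(3396) = (2^2 − 2^1) · (3 − 1) · (283 − 1) = 2 · 2 · 282 = 1128.
Thus |(Z/3396Z)^*| = 1128.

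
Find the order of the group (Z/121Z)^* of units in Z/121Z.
|(Z/121Z)^*| = 110

(Z/121Z)^* consists of the classes a with gcd(a, 121) = 1, so its order is φ(121). φ is multiplicative, with φ(p^e) = p^e − p^(e−1). Factorise 121 = 11^2. Then
  φ(121) = (11^2 − 11^1) = 110 = 110.
Thus |(Z/121Z)^*| = 110.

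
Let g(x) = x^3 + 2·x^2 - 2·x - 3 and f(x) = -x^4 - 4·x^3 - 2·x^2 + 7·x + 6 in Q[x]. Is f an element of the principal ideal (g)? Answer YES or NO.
In Q[x] the ideal (g) consists of all multiples of g, so f ∈ (g) iff g | f, i.e. iff the remainder of f on division by g is 0. Divide f by g (g is monic, so eliminate the leading term of the running remainder at each step):
  leading term -x^4: subtract (-x)·g(x) = -x^4 - 2·x^3 + 2·x^2 + 3·x, leaving -2·x^3 - 4·x^2 + 4·x + 6
  leading term -2·x^3: subtract (-2)·g(x) = -2·x^3 - 4·x^2 + 4·x + 6, leaving 0
The remainder is 0, so f(x) = g(x) · h(x) with h(x) = -x - 2. Hence g | f, i.e. f ∈ (g).

Final answer: YES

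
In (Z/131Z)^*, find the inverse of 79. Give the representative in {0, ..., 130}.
79^(−1) ≡ 68 (mod 131)

Apply the extended Euclidean algorithm to (131, 79), tracking rows (r, s, t) with s·131 + t·79 = r. Each division r_prev = q·r_cur + r_new produces the new row as (previous row) − q·(current row):
  row A: (131, 1, 0)   [1·131 + 0·79 = 131]
  row B: (79, 0, 1)   [0·131 + 1·79 = 79]
  131 = 1·79 + 52   → row C = row A − 1·row B = (52, 1, −1)   [check: 1·131 − 1·79 = 52]
  79 = 1·52 + 27   → row D = row B − 1·row C = (27, −1, 2)   [check: −1·131 + 2·79 = 27]
  52 = 1·27 + 25   → row E = row C − 1·row D = (25, 2, −3)   [check: 2·131 − 3·79 = 25]
  27 = 1·25 + 2   → row F = row D − 1·row E = (2, −3, 5)   [check: −3·131 + 5·79 = 2]
  25 = 12·2 + 1   → row G = row E − 12·row F = (1, 38, −63)   [check: 38·131 − 63·79 = 1]
  2 = 2·1 + 0   → remainder 0, stop. gcd = 1 (last nonzero row G).
The gcd is 1, so 79 is invertible mod 131. The last nonzero row gives 38·131 − 63·79 = 1, so t = −63. So 79^(−1) ≡ −63 ≡ 68 (mod 131). Verify: 79 · 68 = 5372 ≡ 1 (mod 131). ✓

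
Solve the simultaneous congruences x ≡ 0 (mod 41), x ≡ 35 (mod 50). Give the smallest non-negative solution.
x ≡ 1435 (mod 2050); the representative in [0, 2050) is 1435

The moduli 41, 50 are pairwise coprime, so by the CRT there is a unique solution mod 41·50 = 2050.
Solve by successive substitution. Start with x ≡ 0 (mod 41).
  Combine with x ≡ 35 (mod 50): write x = 41·t and require 41·t ≡ 35 (mod 50). Since 41^(−1) ≡ 11 (mod 50), t ≡ 11·35 ≡ 35 (mod 50). So x ≡ 41·35 = 1435 (mod 2050).
Unique solution in [0, 2050): x = 1435.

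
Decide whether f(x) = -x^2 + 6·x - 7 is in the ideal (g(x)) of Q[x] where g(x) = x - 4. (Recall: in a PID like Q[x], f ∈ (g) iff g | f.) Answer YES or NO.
NO

In Q[x] the ideal (g) consists of all multiples of g, so f ∈ (g) iff g | f, i.e. iff the remainder of f on division by g is 0. Divide f by g (g is monic, so eliminate the leading term of the running remainder at each step):
  leading term -x^2: subtract (-x)·g(x) = -x^2 + 4·x, leaving 2·x - 7
  leading term 2·x: subtract (2)·g(x) = 2·x - 8, leaving 1
The remainder r(x) = 1 ≠ 0 (and deg r < deg g), so g ∤ f, i.e. f ∉ (g).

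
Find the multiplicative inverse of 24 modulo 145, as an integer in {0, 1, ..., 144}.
24^(−1) ≡ 139 (mod 145)

Apply the extended Euclidean algorithm to (145, 24), tracking rows (r, s, t) with s·145 + t·24 = r. Each division r_prev = q·r_cur + r_new produces the new row as (previous row) − q·(current row):
  row A: (145, 1, 0)   [1·145 + 0·24 = 145]
  row B: (24, 0, 1)   [0·145 + 1·24 = 24]
  145 = 6·24 + 1   → row C = row A − 6·row B = (1, 1, −6)   [check: 1·145 − 6·24 = 1]
  24 = 24·1 + 0   → remainder 0, stop. gcd = 1 (last nonzero row C).
The gcd is 1, so 24 is invertible mod 145. The last nonzero row gives 1·145 − 6·24 = 1, so t = −6. So 24^(−1) ≡ −6 ≡ 139 (mod 145). Verify: 24 · 139 = 3336 ≡ 1 (mod 145). ✓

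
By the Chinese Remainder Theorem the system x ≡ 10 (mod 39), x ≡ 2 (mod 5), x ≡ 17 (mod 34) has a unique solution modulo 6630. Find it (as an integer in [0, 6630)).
x ≡ 3247 (mod 6630); the representative in [0, 6630) is 3247

The moduli 39, 5, 34 are pairwise coprime, so by the CRT there is a unique solution mod 39·5·34 = 6630.
Solve by successive substitution. Start with x ≡ 10 (mod 39).
  Combine with x ≡ 2 (mod 5): write x = 10 + 39·t and require 10 + 39·t ≡ 2 (mod 5), i.e. 39·t ≡ 2 − 10 ≡ 2 (mod 5). Since 39^(−1) ≡ 4 (mod 5) (39 ≡ 4 (mod 5)), t ≡ 4·2 ≡ 3 (mod 5). So x ≡ 10 + 39·3 = 127 (mod 195).
  Combine with x ≡ 17 (mod 34): write x = 127 + 195·t and require 127 + 195·t ≡ 17 (mod 34), i.e. 195·t ≡ 17 − 127 ≡ 26 (mod 34). Since 195^(−1) ≡ 15 (mod 34) (195 ≡ 25 (mod 34)), t ≡ 15·26 ≡ 16 (mod 34). So x ≡ 127 + 195·16 = 3247 (mod 6630).
Unique solution in [0, 6630): x = 3247.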